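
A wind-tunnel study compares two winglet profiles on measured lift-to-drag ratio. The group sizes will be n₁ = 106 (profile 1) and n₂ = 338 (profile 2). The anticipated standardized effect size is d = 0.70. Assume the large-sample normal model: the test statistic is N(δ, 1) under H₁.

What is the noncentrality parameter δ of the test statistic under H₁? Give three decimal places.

δ ≈ 6.288

The noncentrality parameter scales effect size by the design's sample-size factor: δ = d / √(1/n₁ + 1/n₂) = 0.70 / √(1/106 + 1/338) = 6.2881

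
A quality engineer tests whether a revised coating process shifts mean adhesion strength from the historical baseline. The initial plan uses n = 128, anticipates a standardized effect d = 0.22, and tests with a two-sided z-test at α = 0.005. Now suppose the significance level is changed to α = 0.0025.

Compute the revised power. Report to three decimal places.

δ = d·√n = 0.22 × √128 = 2.4890 (unchanged). New critical value: z_{0.0013} = 3.023.
Revised power = Φ(δ − 3.023) + Φ(−δ − 3.023) = Φ(-0.534) + Φ(-5.512) = 0.2966 + 0.0000 = 0.2966.

Power ≈ 0.297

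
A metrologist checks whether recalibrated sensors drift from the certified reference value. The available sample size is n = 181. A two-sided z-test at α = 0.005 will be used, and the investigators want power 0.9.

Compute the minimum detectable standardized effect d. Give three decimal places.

Required noncentrality: δ = z_{0.0025} + z_{0.10} = 2.807 + 1.282 = 4.089.
(Lower-tail contribution to power is negligible for δ > 0.)
δ = d·√n ⇒ d = δ/√n = 4.089/√181 = 0.3039.

d ≈ 0.304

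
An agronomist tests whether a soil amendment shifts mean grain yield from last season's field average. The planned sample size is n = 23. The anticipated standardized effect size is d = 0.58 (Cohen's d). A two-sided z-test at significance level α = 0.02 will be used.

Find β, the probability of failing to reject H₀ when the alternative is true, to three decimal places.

β ≈ 0.324

Noncentrality parameter: δ = d·√n = 0.58 × √23 = 2.7816
Two-sided α = 0.02 → critical value z_{0.01} = 2.326.
Power = Φ(δ − 2.326) + Φ(−δ − 2.326) = Φ(0.455) + Φ(-5.108) = 0.6755 + 0.0000 = 0.6755.
Type II error: β = 1 − power = 1 − 0.6755 = 0.3245.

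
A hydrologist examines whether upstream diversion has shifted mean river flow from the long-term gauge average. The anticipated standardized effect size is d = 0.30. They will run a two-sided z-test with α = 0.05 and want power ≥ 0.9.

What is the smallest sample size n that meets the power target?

For power 0.9 need Φ(δ − z_{0.025}) = 0.9, so δ = z_{0.025} + z_{0.10} = 1.960 + 1.282 = 3.242.
(The Φ(−δ − z_{α/2}) term is vanishingly small for δ > 0 and is dropped in the standard sample-size formula.)
δ = d·√n ⇒ n = (δ/d)² = (3.242 / 0.30)² = 116.75.
Rounding up, n = 117.

n = 117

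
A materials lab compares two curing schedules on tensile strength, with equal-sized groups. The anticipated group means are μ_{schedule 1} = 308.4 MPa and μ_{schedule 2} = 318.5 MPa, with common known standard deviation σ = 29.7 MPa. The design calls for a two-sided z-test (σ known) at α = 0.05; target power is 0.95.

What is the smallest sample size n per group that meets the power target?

Standardized effect: d = |μ_{schedule 1} − μ_{schedule 2}| / σ = |308.4 − 318.5| / 29.7 = 0.3401
For power 0.95 need Φ(δ − z_{0.025}) = 0.95, so δ = z_{0.025} + z_{0.05} = 1.960 + 1.645 = 3.605.
(The Φ(−δ − z_{α/2}) term is vanishingly small for δ > 0 and is dropped in the standard sample-size formula.)
δ = d·√(n/2) ⇒ n = 2(δ/d)² = 2 × (3.605 / 0.3401)² = 224.73.
Rounding up, n = 225 per group.

n = 225 per group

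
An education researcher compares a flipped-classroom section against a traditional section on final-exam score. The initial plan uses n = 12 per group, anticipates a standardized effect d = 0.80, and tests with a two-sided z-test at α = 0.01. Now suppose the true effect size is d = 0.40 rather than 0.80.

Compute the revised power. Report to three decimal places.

With d = 0.40: δ = d·√(n/2) = 0.40 × √(12/2) = 0.9798. Critical value z_{0.005} = 2.576.
Revised power = Φ(δ − 2.576) + Φ(−δ − 2.576) = Φ(-1.596) + Φ(-3.556) = 0.0552 + 0.0002 = 0.0554.

Power ≈ 0.055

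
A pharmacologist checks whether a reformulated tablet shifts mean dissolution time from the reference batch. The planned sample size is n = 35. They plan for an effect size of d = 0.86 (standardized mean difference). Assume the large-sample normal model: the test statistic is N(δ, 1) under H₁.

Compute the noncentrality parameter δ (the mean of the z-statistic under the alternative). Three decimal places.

δ ≈ 5.088

The noncentrality parameter scales effect size by the design's sample-size factor: δ = d·√n = 0.86 × √35 = 5.0878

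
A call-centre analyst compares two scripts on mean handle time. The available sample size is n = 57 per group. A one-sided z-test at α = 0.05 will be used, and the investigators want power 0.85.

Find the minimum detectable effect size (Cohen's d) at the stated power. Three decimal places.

Need Φ(δ − 1.645) = 0.85, so δ = 1.645 + 1.036 = 2.681.
δ = d·√(n/2) ⇒ d = δ/√(n/2) = 2.681/√(57/2) = 0.5023.

d ≈ 0.502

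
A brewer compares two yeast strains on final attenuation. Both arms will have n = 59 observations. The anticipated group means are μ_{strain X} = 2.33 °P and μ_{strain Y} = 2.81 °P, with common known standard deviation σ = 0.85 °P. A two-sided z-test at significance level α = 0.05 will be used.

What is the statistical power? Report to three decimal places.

Standardized effect: d = |μ_{strain X} − μ_{strain Y}| / σ = |2.33 − 2.81| / 0.85 = 0.5647
Noncentrality parameter: δ = d·√(n/2) = 0.5647 × √(59/2) = 3.0671
Two-sided α = 0.05 → critical value z_{0.025} = 1.960.
Power = Φ(δ − 1.960) + Φ(−δ − 1.960) = Φ(1.107) + Φ(-5.027) = 0.8659 + 0.0000 = 0.8659.

Power ≈ 0.866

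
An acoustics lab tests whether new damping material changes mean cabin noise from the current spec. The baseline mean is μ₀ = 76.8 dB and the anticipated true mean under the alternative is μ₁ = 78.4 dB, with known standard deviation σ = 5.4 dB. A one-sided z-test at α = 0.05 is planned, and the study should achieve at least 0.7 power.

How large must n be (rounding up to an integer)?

Standardized effect: d = |μ₁ − μ₀| / σ = |78.4 − 76.8| / 5.4 = 0.2963
Set Φ(δ − 1.645) = 0.7; then δ − 1.645 = Φ⁻¹(0.7) = 0.524, giving δ = 2.169.
δ = d·√n ⇒ n = (δ/d)² = (2.169 / 0.2963)² = 53.60.
Round up to the next whole unit.

n = 54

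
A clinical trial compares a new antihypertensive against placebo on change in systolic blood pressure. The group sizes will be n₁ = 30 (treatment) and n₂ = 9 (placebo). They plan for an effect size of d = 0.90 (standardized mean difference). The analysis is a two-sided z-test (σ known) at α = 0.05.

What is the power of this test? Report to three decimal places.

Noncentrality parameter: λ = d / √(1/n₁ + 1/n₂) = 0.90 / √(1/30 + 1/9) = 2.3681
Critical value for a two-sided test at α = 0.05: z_{α/2} = 1.960.
Power = Φ(λ − 1.960) + Φ(−λ − 1.960) = Φ(0.408) + Φ(-4.328) = 0.6584 + 0.0000 = 0.6584.

Power ≈ 0.658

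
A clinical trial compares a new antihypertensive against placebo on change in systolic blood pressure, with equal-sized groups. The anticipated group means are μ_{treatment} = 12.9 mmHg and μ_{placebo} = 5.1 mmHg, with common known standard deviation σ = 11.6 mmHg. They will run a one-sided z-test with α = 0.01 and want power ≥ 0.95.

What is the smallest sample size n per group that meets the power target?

Standardized effect: d = |μ_{treatment} − μ_{placebo}| / σ = |12.9 − 5.1| / 11.6 = 0.6724
For power 0.95 need Φ(δ − z_{0.01}) = 0.95, so δ = z_{0.01} + z_{0.05} = 2.326 + 1.645 = 3.971.
δ = d·√(n/2) ⇒ n = 2(δ/d)² = 2 × (3.971 / 0.6724)² = 69.76.
Rounding up, n = 70 per group.

n = 70 per group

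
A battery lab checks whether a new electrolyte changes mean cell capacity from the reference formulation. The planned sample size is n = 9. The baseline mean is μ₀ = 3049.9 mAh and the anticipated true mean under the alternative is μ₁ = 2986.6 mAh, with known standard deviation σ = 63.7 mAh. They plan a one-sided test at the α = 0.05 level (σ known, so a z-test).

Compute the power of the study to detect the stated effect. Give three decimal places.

Power ≈ 0.909

Standardized effect: d = |μ₁ − μ₀| / σ = |2986.6 − 3049.9| / 63.7 = 0.9937
Noncentrality parameter: δ = d·√n = 0.9937 × √9 = 2.9812
Critical value for a one-sided test at α = 0.05: z_α = 1.645.
Power = P(Z > 1.645 − δ) = Φ(1.336) = 0.9093.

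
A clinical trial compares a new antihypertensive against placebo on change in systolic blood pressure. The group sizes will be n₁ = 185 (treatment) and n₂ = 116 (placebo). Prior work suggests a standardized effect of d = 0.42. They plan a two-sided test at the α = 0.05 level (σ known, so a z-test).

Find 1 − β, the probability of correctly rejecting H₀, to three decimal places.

Noncentrality parameter: δ = d / √(1/n₁ + 1/n₂) = 0.42 / √(1/185 + 1/116) = 3.5463
Two-sided α = 0.05 → critical value z_{0.025} = 1.960.
Power = Φ(δ − 1.960) + Φ(−δ − 1.960) = Φ(1.586) + Φ(-5.506) = 0.9437 + 0.0000 = 0.9437.

Power ≈ 0.944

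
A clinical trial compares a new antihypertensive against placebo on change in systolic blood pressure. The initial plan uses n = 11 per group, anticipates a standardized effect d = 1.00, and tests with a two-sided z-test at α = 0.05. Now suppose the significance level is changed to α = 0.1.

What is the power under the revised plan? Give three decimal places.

Power ≈ 0.758

δ = d·√(n/2) = 1.00 × √(11/2) = 2.3452 (unchanged). New critical value: z_{0.05} = 1.645.
Revised power = Φ(δ − 1.645) + Φ(−δ − 1.645) = Φ(0.700) + Φ(-3.990) = 0.7581 + 0.0000 = 0.7582.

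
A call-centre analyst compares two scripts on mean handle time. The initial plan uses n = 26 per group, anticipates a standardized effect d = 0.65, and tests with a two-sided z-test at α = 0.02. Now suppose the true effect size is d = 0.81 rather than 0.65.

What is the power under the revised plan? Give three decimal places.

Power ≈ 0.724

With d = 0.81: δ = d·√(n/2) = 0.81 × √(26/2) = 2.9205. Critical value z_{0.01} = 2.326.
Revised power = Φ(δ − 2.326) + Φ(−δ − 2.326) = Φ(0.594) + Φ(-5.247) = 0.7238 + 0.0000 = 0.7238.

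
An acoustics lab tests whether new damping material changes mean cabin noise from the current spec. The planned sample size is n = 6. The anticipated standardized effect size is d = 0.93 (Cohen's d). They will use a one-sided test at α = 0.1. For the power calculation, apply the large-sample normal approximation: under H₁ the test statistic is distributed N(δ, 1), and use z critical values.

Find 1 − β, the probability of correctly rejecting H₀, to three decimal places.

Noncentrality parameter: δ = d·√n = 0.93 × √6 = 2.2780
Critical value for a one-sided test at α = 0.1: z_α = 1.282.
Power = Φ(δ − 1.282) = Φ(0.996) = 0.8405.

Power ≈ 0.840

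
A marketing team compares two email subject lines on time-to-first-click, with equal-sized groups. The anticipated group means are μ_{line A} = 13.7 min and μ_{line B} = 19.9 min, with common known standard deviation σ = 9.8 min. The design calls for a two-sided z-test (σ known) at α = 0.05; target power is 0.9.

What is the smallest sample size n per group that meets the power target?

Standardized effect: d = |μ_{line A} − μ_{line B}| / σ = |13.7 − 19.9| / 9.8 = 0.6327
Set Φ(δ − 1.960) = 0.9; then δ − 1.960 = Φ⁻¹(0.9) = 1.282, giving δ = 3.242.
(Ignoring the negligible lower-tail rejection probability gives the usual closed-form inversion.)
δ = d·√(n/2) ⇒ n = 2(δ/d)² = 2 × (3.242 / 0.6327)² = 52.50.
Round up to the next whole unit.

n = 53 per group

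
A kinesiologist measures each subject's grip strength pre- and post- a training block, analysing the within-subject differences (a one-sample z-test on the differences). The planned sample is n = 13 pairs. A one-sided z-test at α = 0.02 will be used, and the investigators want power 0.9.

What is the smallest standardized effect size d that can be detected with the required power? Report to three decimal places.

d ≈ 0.925

Required noncentrality: δ = z_{0.02} + z_{0.10} = 2.054 + 1.282 = 3.335.
δ = d·√n ⇒ d = δ/√n = 3.335/√13 = 0.9250.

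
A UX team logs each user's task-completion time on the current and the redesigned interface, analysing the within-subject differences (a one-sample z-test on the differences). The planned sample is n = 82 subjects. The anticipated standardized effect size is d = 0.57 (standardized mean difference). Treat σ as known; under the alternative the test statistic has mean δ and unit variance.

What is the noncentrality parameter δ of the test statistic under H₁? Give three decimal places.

δ = d·√n = 0.57 × √82 = 5.1616

δ ≈ 5.162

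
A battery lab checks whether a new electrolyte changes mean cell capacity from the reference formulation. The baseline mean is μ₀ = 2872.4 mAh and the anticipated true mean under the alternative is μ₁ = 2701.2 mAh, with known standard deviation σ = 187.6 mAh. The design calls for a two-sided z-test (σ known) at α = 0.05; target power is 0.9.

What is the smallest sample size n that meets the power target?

Standardized effect: d = |μ₁ − μ₀| / σ = |2701.2 − 2872.4| / 187.6 = 0.9126
For power 0.9 need Φ(δ − z_{0.025}) = 0.9, so δ = z_{0.025} + z_{0.10} = 1.960 + 1.282 = 3.242.
(Ignoring the negligible lower-tail rejection probability gives the usual closed-form inversion.)
δ = d·√n ⇒ n = (δ/d)² = (3.242 / 0.9126)² = 12.62.
Rounding up, n = 13.

n = 13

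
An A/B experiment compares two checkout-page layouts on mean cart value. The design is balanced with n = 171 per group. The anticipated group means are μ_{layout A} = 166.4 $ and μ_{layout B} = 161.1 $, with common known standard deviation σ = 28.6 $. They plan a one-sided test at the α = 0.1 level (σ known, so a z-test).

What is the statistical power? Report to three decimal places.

Standardized effect: d = |μ_{layout A} − μ_{layout B}| / σ = |166.4 − 161.1| / 28.6 = 0.1853
Noncentrality parameter: δ = d·√(n/2) = 0.1853 × √(171/2) = 1.7135
Critical value for a one-sided test at α = 0.1: z_α = 1.282.
Power = P(Z > 1.282 − δ) = Φ(0.432) = 0.6671.

Power ≈ 0.667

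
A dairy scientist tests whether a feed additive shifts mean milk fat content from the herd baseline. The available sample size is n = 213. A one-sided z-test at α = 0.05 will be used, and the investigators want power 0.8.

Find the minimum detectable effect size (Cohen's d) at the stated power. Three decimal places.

Required noncentrality: δ = z_{0.05} + z_{0.20} = 1.645 + 0.842 = 2.486.
δ = d·√n ⇒ d = δ/√n = 2.486/√213 = 0.1704.

d ≈ 0.170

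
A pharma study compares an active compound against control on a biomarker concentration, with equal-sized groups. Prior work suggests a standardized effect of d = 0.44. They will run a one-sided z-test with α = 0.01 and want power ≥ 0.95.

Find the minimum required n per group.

n = 163 per group

Set Φ(δ − 2.326) = 0.95; then δ − 2.326 = Φ⁻¹(0.95) = 1.645, giving δ = 3.971.
δ = d·√(n/2) ⇒ n = 2(δ/d)² = 2 × (3.971 / 0.44)² = 162.92.
Rounding up, n = 163 per group.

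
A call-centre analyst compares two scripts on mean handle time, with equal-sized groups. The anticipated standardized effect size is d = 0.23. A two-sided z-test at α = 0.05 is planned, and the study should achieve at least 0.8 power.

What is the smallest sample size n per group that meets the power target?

n = 297 per group

For power 0.8 need Φ(δ − z_{0.025}) = 0.8, so δ = z_{0.025} + z_{0.20} = 1.960 + 0.842 = 2.802.
(Ignoring the negligible lower-tail rejection probability gives the usual closed-form inversion.)
δ = d·√(n/2) ⇒ n = 2(δ/d)² = 2 × (2.802 / 0.23)² = 296.74.
Rounding up, n = 297 per group.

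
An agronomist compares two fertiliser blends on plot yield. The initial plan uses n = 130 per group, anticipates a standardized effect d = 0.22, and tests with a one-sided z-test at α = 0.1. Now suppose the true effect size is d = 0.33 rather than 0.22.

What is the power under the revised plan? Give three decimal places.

Power ≈ 0.916

With d = 0.33: δ = d·√(n/2) = 0.33 × √(130/2) = 2.6605. Critical value z_{0.1} = 1.282.
Revised power = P(Z > 1.282 − δ) = Φ(1.379) = 0.9161.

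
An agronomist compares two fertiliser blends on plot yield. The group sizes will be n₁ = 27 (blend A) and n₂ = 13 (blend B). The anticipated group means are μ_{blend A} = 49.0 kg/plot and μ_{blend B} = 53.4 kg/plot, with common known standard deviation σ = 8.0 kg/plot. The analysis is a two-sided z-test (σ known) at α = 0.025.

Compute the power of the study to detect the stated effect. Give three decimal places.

Power ≈ 0.270

Standardized effect: d = |μ_{blend A} − μ_{blend B}| / σ = |49.0 − 53.4| / 8.0 = 0.5500
Noncentrality parameter: δ = d / √(1/n₁ + 1/n₂) = 0.5500 / √(1/27 + 1/13) = 1.6292
Two-sided α = 0.025 → critical value z_{0.0125} = 2.241.
Power = Φ(δ − 2.241) + Φ(−δ − 2.241) = Φ(-0.612) + Φ(-3.871) = 0.2702 + 0.0001 = 0.2703.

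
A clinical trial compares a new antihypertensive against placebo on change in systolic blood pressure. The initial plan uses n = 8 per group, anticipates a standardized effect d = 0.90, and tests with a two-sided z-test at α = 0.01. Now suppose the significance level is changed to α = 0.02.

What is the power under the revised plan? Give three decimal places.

δ = d·√(n/2) = 0.90 × √(8/2) = 1.8000 (unchanged). New critical value: z_{0.01} = 2.326.
Revised power = Φ(δ − 2.326) + Φ(−δ − 2.326) = Φ(-0.526) + Φ(-4.126) = 0.2993 + 0.0000 = 0.2993.

Power ≈ 0.299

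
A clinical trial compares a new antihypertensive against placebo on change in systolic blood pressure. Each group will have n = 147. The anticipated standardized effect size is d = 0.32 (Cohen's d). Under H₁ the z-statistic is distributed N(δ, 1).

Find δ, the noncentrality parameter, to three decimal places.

δ = d·√(n/2) = 0.32 × √(147/2) = 2.7434

δ ≈ 2.743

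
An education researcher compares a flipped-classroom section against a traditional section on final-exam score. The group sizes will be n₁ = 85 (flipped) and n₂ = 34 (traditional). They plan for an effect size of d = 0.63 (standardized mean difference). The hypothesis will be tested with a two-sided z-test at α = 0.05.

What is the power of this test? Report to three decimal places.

Noncentrality parameter: δ = d / √(1/n₁ + 1/n₂) = 0.63 / √(1/85 + 1/34) = 3.1047
Critical value for a two-sided test at α = 0.05: z_{α/2} = 1.960.
Power = Φ(δ − 1.960) + Φ(−δ − 1.960) = Φ(1.145) + Φ(-5.065) = 0.8738 + 0.0000 = 0.8738.

Power ≈ 0.874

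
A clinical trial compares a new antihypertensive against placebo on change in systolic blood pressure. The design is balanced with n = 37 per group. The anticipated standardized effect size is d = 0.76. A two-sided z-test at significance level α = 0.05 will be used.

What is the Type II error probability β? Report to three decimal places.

β ≈ 0.095

Noncentrality parameter: δ = d·√(n/2) = 0.76 × √(37/2) = 3.2689
Two-sided α = 0.05 → critical value z_{0.025} = 1.960.
Power = Φ(δ − 1.960) + Φ(−δ − 1.960) = Φ(1.309) + Φ(-5.229) = 0.9047 + 0.0000 = 0.9047.
Type II error: β = 1 − power = 1 − 0.9047 = 0.0953.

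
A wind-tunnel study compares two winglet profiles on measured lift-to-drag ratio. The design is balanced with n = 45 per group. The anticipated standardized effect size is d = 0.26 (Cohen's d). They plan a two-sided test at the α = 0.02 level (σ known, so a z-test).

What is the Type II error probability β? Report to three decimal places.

β ≈ 0.863

Noncentrality parameter: λ = d·√(n/2) = 0.26 × √(45/2) = 1.2333
Two-sided α = 0.02 → critical value z_{0.01} = 2.326.
Power = Φ(λ − 2.326) + Φ(−λ − 2.326) = Φ(-1.093) + Φ(-3.560) = 0.1372 + 0.0002 = 0.1374.
Type II error: β = 1 − power = 1 − 0.1374 = 0.8626.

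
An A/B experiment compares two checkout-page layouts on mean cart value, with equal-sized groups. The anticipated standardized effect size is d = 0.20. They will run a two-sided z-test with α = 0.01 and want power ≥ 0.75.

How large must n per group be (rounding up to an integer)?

Set Φ(δ − 2.576) = 0.75; then δ − 2.576 = Φ⁻¹(0.75) = 0.674, giving δ = 3.250.
(The Φ(−δ − z_{α/2}) term is vanishingly small for δ > 0 and is dropped in the standard sample-size formula.)
δ = d·√(n/2) ⇒ n = 2(δ/d)² = 2 × (3.250 / 0.20)² = 528.23.
Rounding up, n = 529 per group.

n = 529 per group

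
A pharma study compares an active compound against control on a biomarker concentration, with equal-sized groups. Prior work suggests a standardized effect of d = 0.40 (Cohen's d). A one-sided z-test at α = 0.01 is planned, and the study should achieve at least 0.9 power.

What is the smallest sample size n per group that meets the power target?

Set Φ(δ − 2.326) = 0.9; then δ − 2.326 = Φ⁻¹(0.9) = 1.282, giving δ = 3.608.
δ = d·√(n/2) ⇒ n = 2(δ/d)² = 2 × (3.608 / 0.40)² = 162.71.
Round up to the next whole unit.

n = 163 per group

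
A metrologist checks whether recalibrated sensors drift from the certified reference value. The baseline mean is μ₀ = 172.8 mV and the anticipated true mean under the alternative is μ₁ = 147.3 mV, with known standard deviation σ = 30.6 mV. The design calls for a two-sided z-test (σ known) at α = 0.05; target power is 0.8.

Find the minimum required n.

Standardized effect: d = |μ₁ − μ₀| / σ = |147.3 − 172.8| / 30.6 = 0.8333
For power 0.8 need Φ(δ − z_{0.025}) = 0.8, so δ = z_{0.025} + z_{0.20} = 1.960 + 0.842 = 2.802.
(For δ > 0 the lower-tail rejection region contributes negligibly to power, so the one-term inversion is standard.)
δ = d·√n ⇒ n = (δ/d)² = (2.802 / 0.8333)² = 11.30.
Round up to the next whole unit.

n = 12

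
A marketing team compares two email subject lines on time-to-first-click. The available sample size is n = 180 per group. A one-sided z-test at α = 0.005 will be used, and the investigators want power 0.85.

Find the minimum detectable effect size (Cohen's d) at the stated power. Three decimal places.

d ≈ 0.381

Need Φ(δ − 2.576) = 0.85, so δ = 2.576 + 1.036 = 3.612.
δ = d·√(n/2) ⇒ d = δ/√(n/2) = 3.612/√(180/2) = 0.3808.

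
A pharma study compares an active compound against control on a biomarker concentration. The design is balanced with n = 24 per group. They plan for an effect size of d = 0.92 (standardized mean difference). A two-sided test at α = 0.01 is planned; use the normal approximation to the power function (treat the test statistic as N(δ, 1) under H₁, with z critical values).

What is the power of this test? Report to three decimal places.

Noncentrality parameter: δ = d·√(n/2) = 0.92 × √(24/2) = 3.1870
Critical value for a two-sided test at α = 0.01: z_{α/2} = 2.576.
Power = Φ(δ − 2.576) + Φ(−δ − 2.576) = Φ(0.611) + Φ(-5.763) = 0.7294 + 0.0000 = 0.7294.

Power ≈ 0.729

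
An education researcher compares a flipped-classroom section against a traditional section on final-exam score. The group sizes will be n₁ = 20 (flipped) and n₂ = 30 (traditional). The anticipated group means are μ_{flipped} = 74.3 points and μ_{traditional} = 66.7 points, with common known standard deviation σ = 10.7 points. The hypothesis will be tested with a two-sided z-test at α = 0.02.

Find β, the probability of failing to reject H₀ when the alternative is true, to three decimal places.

β ≈ 0.447

Standardized effect: d = |μ_{flipped} − μ_{traditional}| / σ = |74.3 − 66.7| / 10.7 = 0.7103
Noncentrality parameter: δ = d / √(1/n₁ + 1/n₂) = 0.7103 / √(1/20 + 1/30) = 2.4605
Two-sided α = 0.02 → critical value z_{0.01} = 2.326.
Power = Φ(δ − 2.326) + Φ(−δ − 2.326) = Φ(0.134) + Φ(-4.787) = 0.5534 + 0.0000 = 0.5534.
Type II error: β = 1 − power = 1 − 0.5534 = 0.4466.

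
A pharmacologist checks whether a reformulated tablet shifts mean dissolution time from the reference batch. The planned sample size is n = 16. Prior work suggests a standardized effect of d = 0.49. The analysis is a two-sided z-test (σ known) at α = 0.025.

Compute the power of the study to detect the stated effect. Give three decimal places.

Power ≈ 0.389

Noncentrality parameter: δ = d·√n = 0.49 × √16 = 1.9600
Critical value for a two-sided test at α = 0.025: z_{α/2} = 2.241.
Power = Φ(δ − 2.241) + Φ(−δ − 2.241) = Φ(-0.281) + Φ(-4.201) = 0.3892 + 0.0000 = 0.3892.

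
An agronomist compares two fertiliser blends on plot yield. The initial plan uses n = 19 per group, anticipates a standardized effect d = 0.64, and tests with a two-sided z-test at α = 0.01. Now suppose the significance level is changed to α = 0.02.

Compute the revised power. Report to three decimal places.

δ = d·√(n/2) = 0.64 × √(19/2) = 1.9726 (unchanged). New critical value: z_{0.01} = 2.326.
Revised power = Φ(δ − 2.326) + Φ(−δ − 2.326) = Φ(-0.354) + Φ(-4.299) = 0.3618 + 0.0000 = 0.3618.

Power ≈ 0.362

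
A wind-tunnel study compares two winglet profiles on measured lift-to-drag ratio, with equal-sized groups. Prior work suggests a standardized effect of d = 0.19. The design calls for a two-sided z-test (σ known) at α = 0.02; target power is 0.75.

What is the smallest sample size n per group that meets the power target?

n = 499 per group

For power 0.75 need Φ(δ − z_{0.01}) = 0.75, so δ = z_{0.01} + z_{0.25} = 2.326 + 0.674 = 3.001.
(The Φ(−δ − z_{α/2}) term is vanishingly small for δ > 0 and is dropped in the standard sample-size formula.)
δ = d·√(n/2) ⇒ n = 2(δ/d)² = 2 × (3.001 / 0.19)² = 498.89.
Rounding up, n = 499 per group.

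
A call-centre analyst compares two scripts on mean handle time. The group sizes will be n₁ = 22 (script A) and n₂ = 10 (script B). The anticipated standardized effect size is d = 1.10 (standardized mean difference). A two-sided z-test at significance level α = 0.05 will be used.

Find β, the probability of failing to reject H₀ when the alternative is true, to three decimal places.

β ≈ 0.178

Noncentrality parameter: δ = d / √(1/n₁ + 1/n₂) = 1.10 / √(1/22 + 1/10) = 2.8842
Critical value for a two-sided test at α = 0.05: z_{α/2} = 1.960.
Power = Φ(δ − 1.960) + Φ(−δ − 1.960) = Φ(0.924) + Φ(-4.844) = 0.8223 + 0.0000 = 0.8223.
Type II error: β = 1 − power = 1 − 0.8223 = 0.1777.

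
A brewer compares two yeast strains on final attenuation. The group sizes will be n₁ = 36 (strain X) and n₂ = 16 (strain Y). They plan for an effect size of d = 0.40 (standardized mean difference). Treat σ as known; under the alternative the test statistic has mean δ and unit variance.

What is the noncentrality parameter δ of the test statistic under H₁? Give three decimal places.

δ ≈ 1.331

δ = d / √(1/n₁ + 1/n₂) = 0.40 / √(1/36 + 1/16) = 1.3313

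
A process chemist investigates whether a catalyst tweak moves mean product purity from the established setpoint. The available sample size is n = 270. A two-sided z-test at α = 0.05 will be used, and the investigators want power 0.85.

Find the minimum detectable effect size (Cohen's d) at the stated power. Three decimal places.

Need Φ(δ − 1.960) = 0.85, so δ = 1.960 + 1.036 = 2.996.
(Lower-tail contribution to power is negligible for δ > 0.)
δ = d·√n ⇒ d = δ/√n = 2.996/√270 = 0.1824.

d ≈ 0.182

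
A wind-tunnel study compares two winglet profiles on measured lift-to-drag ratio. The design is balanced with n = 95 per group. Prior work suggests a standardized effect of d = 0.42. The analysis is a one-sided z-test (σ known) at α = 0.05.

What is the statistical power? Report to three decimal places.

Power ≈ 0.894

Noncentrality parameter: δ = d·√(n/2) = 0.42 × √(95/2) = 2.8947
One-sided α = 0.05 → critical value z_{0.05} = 1.645.
Power = P(Z > 1.645 − δ) = Φ(1.250) = 0.8943.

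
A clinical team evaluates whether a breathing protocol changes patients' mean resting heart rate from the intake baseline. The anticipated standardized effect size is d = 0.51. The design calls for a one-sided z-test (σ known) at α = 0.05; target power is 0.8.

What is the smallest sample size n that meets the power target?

For power 0.8 need Φ(δ − z_{0.05}) = 0.8, so δ = z_{0.05} + z_{0.20} = 1.645 + 0.842 = 2.486.
δ = d·√n ⇒ n = (δ/d)² = (2.486 / 0.51)² = 23.77.
Rounding up, n = 24.

n = 24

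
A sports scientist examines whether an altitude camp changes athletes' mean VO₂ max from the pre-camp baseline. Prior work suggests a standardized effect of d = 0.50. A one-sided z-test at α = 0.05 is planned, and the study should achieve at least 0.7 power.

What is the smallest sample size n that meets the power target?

n = 19

For power 0.7 need Φ(δ − z_{0.05}) = 0.7, so δ = z_{0.05} + z_{0.30} = 1.645 + 0.524 = 2.169.
δ = d·√n ⇒ n = (δ/d)² = (2.169 / 0.50)² = 18.82.
Rounding up, n = 19.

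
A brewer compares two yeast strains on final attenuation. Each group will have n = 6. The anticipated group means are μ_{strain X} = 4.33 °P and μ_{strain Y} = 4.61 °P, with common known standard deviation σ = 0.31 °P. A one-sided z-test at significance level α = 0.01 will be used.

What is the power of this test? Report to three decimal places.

Power ≈ 0.223

Standardized effect: d = |μ_{strain X} − μ_{strain Y}| / σ = |4.33 − 4.61| / 0.31 = 0.9032
Noncentrality parameter: δ = d·√(n/2) = 0.9032 × √(6/2) = 1.5644
Critical value for a one-sided test at α = 0.01: z_α = 2.326.
Power = P(Z > 2.326 − δ) = Φ(-0.762) = 0.2231.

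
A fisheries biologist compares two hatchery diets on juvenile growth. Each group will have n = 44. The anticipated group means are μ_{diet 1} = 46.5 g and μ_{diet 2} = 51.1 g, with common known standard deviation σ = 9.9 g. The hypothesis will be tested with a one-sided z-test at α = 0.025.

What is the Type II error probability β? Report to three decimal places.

β ≈ 0.413

Standardized effect: d = |μ_{diet 1} − μ_{diet 2}| / σ = |46.5 − 51.1| / 9.9 = 0.4646
Noncentrality parameter: δ = d·√(n/2) = 0.4646 × √(44/2) = 2.1794
Critical value for a one-sided test at α = 0.025: z_α = 1.960.
Power = P(Z > 1.960 − δ) = Φ(0.219) = 0.5868.
Type II error: β = 1 − power = 1 − 0.5868 = 0.4132.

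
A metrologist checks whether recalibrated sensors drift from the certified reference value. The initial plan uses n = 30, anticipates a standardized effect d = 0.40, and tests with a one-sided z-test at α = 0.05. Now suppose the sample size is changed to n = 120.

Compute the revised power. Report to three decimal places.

Power ≈ 0.997

With n = 120: δ = d·√n = 0.40 × √120 = 4.3818. Critical value z_{0.05} = 1.645.
Revised power = P(Z > 1.645 − δ) = Φ(2.737) = 0.9969.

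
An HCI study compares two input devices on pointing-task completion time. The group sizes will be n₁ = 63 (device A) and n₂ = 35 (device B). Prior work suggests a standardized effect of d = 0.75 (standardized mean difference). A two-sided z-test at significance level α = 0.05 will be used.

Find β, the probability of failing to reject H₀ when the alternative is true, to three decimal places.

Noncentrality parameter: δ = d / √(1/n₁ + 1/n₂) = 0.75 / √(1/63 + 1/35) = 3.5576
Two-sided α = 0.05 → critical value z_{0.025} = 1.960.
Power = Φ(δ − 1.960) + Φ(−δ − 1.960) = Φ(1.598) + Φ(-5.518) = 0.9449 + 0.0000 = 0.9449.
Type II error: β = 1 − power = 1 − 0.9449 = 0.0551.

β ≈ 0.055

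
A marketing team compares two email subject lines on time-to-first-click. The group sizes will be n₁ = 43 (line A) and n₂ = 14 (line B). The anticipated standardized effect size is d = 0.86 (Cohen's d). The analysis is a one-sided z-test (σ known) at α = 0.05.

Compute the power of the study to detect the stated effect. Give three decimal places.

Power ≈ 0.875

Noncentrality parameter: δ = d / √(1/n₁ + 1/n₂) = 0.86 / √(1/43 + 1/14) = 2.7949
One-sided α = 0.05 → critical value z_{0.05} = 1.645.
Power = P(Z > 1.645 − δ) = Φ(1.150) = 0.8749.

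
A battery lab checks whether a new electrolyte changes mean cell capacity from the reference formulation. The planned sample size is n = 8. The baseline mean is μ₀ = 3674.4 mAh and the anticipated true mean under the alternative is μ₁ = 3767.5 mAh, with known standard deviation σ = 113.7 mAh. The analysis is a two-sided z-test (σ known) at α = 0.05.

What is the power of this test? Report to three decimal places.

Power ≈ 0.639

Standardized effect: d = |μ₁ − μ₀| / σ = |3767.5 − 3674.4| / 113.7 = 0.8188
Noncentrality parameter: δ = d·√n = 0.8188 × √8 = 2.3160
Two-sided α = 0.05 → critical value z_{0.025} = 1.960.
Power = Φ(δ − 1.960) + Φ(−δ − 1.960) = Φ(0.356) + Φ(-4.276) = 0.6391 + 0.0000 = 0.6391.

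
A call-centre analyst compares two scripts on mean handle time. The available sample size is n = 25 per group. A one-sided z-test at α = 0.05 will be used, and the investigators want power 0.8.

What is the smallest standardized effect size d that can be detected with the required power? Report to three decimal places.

d ≈ 0.703

Need Φ(δ − 1.645) = 0.8, so δ = 1.645 + 0.842 = 2.486.
δ = d·√(n/2) ⇒ d = δ/√(n/2) = 2.486/√(25/2) = 0.7033.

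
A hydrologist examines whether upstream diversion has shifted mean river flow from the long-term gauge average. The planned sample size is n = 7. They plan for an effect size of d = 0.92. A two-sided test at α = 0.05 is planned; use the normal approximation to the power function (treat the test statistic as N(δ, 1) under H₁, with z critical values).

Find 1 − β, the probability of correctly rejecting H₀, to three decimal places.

Noncentrality parameter: δ = d·√n = 0.92 × √7 = 2.4341
Two-sided α = 0.05 → critical value z_{0.025} = 1.960.
Power = Φ(δ − 1.960) + Φ(−δ − 1.960) = Φ(0.474) + Φ(-4.394) = 0.6823 + 0.0000 = 0.6823.

Power ≈ 0.682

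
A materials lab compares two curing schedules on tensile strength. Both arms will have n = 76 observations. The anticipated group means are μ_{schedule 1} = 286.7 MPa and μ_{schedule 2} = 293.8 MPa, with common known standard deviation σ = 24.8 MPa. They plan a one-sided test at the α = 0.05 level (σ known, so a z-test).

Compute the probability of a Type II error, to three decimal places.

Standardized effect: d = |μ_{schedule 1} − μ_{schedule 2}| / σ = |286.7 − 293.8| / 24.8 = 0.2863
Noncentrality parameter: δ = d·√(n/2) = 0.2863 × √(76/2) = 1.7648
One-sided α = 0.05 → critical value z_{0.05} = 1.645.
Power = Φ(δ − 1.645) = Φ(0.120) = 0.5477.
Type II error: β = 1 − power = 1 − 0.5477 = 0.4523.

β ≈ 0.452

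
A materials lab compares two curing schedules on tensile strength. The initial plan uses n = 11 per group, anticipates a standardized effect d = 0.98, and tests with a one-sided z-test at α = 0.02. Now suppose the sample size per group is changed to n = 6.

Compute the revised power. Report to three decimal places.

With n = 6 per group: δ = d·√(n/2) = 0.98 × √(6/2) = 1.6974. Critical value z_{0.02} = 2.054.
Revised power = P(Z > 2.054 − δ) = Φ(-0.356) = 0.3608.

Power ≈ 0.361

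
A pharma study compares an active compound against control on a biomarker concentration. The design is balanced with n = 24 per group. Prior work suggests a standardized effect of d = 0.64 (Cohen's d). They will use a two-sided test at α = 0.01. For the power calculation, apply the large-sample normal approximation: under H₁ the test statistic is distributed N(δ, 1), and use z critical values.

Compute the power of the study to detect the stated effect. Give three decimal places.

Power ≈ 0.360

Noncentrality parameter: δ = d·√(n/2) = 0.64 × √(24/2) = 2.2170
Two-sided α = 0.01 → critical value z_{0.005} = 2.576.
Power = Φ(δ − 2.576) + Φ(−δ − 2.576) = Φ(-0.359) + Φ(-4.793) = 0.3599 + 0.0000 = 0.3599.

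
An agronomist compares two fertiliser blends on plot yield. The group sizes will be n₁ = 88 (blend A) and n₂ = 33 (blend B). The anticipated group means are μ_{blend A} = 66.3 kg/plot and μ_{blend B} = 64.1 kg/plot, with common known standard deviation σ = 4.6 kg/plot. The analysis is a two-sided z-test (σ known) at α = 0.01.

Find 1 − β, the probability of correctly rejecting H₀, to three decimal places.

Standardized effect: d = |μ_{blend A} − μ_{blend B}| / σ = |66.3 − 64.1| / 4.6 = 0.4783
Noncentrality parameter: λ = d / √(1/n₁ + 1/n₂) = 0.4783 / √(1/88 + 1/33) = 2.3430
Two-sided α = 0.01 → critical value z_{0.005} = 2.576.
Power = Φ(λ − 2.576) + Φ(−λ − 2.576) = Φ(-0.233) + Φ(-4.919) = 0.4079 + 0.0000 = 0.4079.

Power ≈ 0.408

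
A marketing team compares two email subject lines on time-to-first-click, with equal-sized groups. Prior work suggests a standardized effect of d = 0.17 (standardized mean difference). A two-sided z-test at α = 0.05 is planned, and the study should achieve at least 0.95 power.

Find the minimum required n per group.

n = 900 per group

Set Φ(δ − 1.960) = 0.95; then δ − 1.960 = Φ⁻¹(0.95) = 1.645, giving δ = 3.605.
(The Φ(−δ − z_{α/2}) term is vanishingly small for δ > 0 and is dropped in the standard sample-size formula.)
δ = d·√(n/2) ⇒ n = 2(δ/d)² = 2 × (3.605 / 0.17)² = 899.29.
Rounding up, n = 900 per group.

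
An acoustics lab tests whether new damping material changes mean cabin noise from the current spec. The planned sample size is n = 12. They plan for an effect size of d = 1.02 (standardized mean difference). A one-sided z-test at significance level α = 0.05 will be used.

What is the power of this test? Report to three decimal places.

Power ≈ 0.971

Noncentrality parameter: δ = d·√n = 1.02 × √12 = 3.5334
Critical value for a one-sided test at α = 0.05: z_α = 1.645.
Power = P(Z > 1.645 − δ) = Φ(1.889) = 0.9705.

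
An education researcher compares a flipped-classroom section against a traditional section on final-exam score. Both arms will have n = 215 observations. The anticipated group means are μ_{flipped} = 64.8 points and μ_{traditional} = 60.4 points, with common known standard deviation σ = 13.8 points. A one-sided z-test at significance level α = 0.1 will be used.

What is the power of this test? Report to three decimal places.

Standardized effect: d = |μ_{flipped} − μ_{traditional}| / σ = |64.8 − 60.4| / 13.8 = 0.3188
Noncentrality parameter: δ = d·√(n/2) = 0.3188 × √(215/2) = 3.3058
Critical value for a one-sided test at α = 0.1: z_α = 1.282.
Power = P(Z > 1.282 − δ) = Φ(2.024) = 0.9785.

Power ≈ 0.979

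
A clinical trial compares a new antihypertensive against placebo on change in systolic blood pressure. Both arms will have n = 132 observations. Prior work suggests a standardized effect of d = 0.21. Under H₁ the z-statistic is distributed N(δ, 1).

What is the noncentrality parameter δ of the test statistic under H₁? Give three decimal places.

δ = d·√(n/2) = 0.21 × √(132/2) = 1.7060

δ ≈ 1.706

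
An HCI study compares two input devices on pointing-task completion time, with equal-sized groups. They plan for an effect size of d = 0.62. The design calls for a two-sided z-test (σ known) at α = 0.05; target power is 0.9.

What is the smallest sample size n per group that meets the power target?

n = 55 per group

For power 0.9 need Φ(δ − z_{0.025}) = 0.9, so δ = z_{0.025} + z_{0.10} = 1.960 + 1.282 = 3.242.
(For δ > 0 the lower-tail rejection region contributes negligibly to power, so the one-term inversion is standard.)
δ = d·√(n/2) ⇒ n = 2(δ/d)² = 2 × (3.242 / 0.62)² = 54.67.
Round up to the next whole unit.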